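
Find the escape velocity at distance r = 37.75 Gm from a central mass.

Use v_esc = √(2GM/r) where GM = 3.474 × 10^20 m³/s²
r = 37.75 Gm = 3.775 × 10^10 m
GM = 3.474 × 10^20 m³/s²
2GM/r = 2 × (3.474 × 10^20) / (3.775 × 10^10) = 1.84053 × 10^10 m²/s²
v_esc = √(2GM/r) = 135666 m/s ≈ 135.7 km/s

Final answer: 135.7 km/s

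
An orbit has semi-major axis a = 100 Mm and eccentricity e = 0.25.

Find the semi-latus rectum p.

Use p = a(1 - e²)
a = 100 Mm = 1 × 10^8 m
e = 0.25,  e² = 0.0625,  1 − e² = 0.9375
p = a(1 − e²) = 1 × 10^8 m × 0.9375 = 9.375 × 10^7 m ≈ 93.75 Mm

Final answer: p = 93.75 Mm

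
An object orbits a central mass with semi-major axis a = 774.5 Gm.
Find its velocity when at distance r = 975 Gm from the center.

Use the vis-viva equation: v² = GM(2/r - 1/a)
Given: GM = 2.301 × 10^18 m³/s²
a = 774.5 Gm = 7.745 × 10^11 m
r = 975 Gm = 9.75 × 10^11 m
GM = 2.301 × 10^18 m³/s²
2/r − 1/a = 2.05128 × 10^-12 − 1.29116 × 10^-12 = 7.60126 × 10^-13 m⁻¹
v² = GM (2/r − 1/a) = 1.74905 × 10^6 m²/s²
v = 1322.52 m/s ≈ 1.323 km/s

Final answer: 1.323 km/s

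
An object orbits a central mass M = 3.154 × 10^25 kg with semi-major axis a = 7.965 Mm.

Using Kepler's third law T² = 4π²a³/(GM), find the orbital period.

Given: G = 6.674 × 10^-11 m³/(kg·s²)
M = 3.154 × 10^25 kg
GM = G × M = 6.674 × 10^-11 × 3.154 × 10^25 = 2.10498 × 10^15 m³/s²
a = 7.965 Mm = 7.965 × 10^6 m
a³ = 5.05309 × 10^20 m³
T = 2π √(a³/GM) = 2π √((5.05309 × 10^20) / (2.10498 × 10^15)) = 2π × 489.953 s
T = 3078.47 s ≈ 51.31 minutes

Final answer: 51.31 minutes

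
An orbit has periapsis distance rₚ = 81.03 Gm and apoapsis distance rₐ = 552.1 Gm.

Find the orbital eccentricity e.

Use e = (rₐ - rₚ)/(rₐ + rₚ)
rₚ = 81.03 Gm = 8.103 × 10^10 m
rₐ = 552.1 Gm = 5.521 × 10^11 m
rₐ − rₚ = 4.7107 × 10^11 m
rₐ + rₚ = 6.3313 × 10^11 m
e = (rₐ − rₚ)/(rₐ + rₚ) = 0.744034

Final answer: e = 0.744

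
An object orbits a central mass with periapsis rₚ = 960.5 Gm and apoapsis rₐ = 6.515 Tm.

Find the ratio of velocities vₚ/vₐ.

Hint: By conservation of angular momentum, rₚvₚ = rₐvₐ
rₚ = 960.5 Gm = 9.605 × 10^11 m
rₐ = 6.515 Tm = 6.515 × 10^12 m
rₚvₚ = rₐvₐ  ⇒  vₚ/vₐ = rₐ/rₚ
vₚ/vₐ = (6.515 × 10^12) / (9.605 × 10^11) = 6.78293

Final answer: vₚ/vₐ = 6.783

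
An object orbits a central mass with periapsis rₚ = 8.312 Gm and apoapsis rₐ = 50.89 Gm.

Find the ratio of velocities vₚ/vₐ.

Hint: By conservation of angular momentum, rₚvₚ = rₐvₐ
rₚ = 8.312 Gm = 8.312 × 10^9 m
rₐ = 50.89 Gm = 5.089 × 10^10 m
rₚvₚ = rₐvₐ  ⇒  vₚ/vₐ = rₐ/rₚ
vₚ/vₐ = (5.089 × 10^10) / (8.312 × 10^9) = 6.12247

Final answer: vₚ/vₐ = 6.122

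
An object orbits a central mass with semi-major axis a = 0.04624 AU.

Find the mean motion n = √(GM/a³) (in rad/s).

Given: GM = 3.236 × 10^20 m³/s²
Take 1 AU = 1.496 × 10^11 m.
a = 0.04624 AU = 6.9175 × 10^9 m
GM = 3.236 × 10^20 m³/s²
a³ = 3.31015 × 10^29 m³
GM/a³ = (3.236 × 10^20) / (3.31015 × 10^29) = 9.77598 × 10^-10 s⁻²
n = √(GM/a³) = 3.12666 × 10^-5 rad/s ≈ 3.127 × 10^-5 rad/s

Final answer: n = 3.127 × 10^-5 rad/s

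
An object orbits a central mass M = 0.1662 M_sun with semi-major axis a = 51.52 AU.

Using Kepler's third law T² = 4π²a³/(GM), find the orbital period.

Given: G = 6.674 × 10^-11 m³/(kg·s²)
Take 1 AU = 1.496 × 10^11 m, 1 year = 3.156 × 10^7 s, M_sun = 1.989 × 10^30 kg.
M = 0.1662 M_sun = 3.30572 × 10^29 kg
GM = G × M = 6.674 × 10^-11 × 3.30572 × 10^29 = 2.20624 × 10^19 m³/s²
a = 51.52 AU = 7.70739 × 10^12 m
a³ = 4.57849 × 10^38 m³
T = 2π √(a³/GM) = 2π √((4.57849 × 10^38) / (2.20624 × 10^19)) = 2π × 4.55549 × 10^9 s
T = 2.8623 × 10^10 s ≈ 906.9 years

Final answer: 906.9 years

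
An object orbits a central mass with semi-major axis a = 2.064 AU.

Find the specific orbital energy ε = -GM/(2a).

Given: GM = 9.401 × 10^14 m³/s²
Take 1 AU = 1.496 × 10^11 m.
a = 2.064 AU = 3.08774 × 10^11 m
GM = 9.401 × 10^14 m³/s²
2a = 6.17549 × 10^11 m
ε = −GM/(2a) = -1522.31 J/kg ≈ -1.522 kJ/kg

Final answer: -1.522 kJ/kg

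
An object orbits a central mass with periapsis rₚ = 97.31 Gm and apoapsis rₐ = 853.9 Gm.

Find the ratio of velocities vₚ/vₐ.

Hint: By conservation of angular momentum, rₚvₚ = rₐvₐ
rₚ = 97.31 Gm = 9.731 × 10^10 m
rₐ = 853.9 Gm = 8.539 × 10^11 m
rₚvₚ = rₐvₐ  ⇒  vₚ/vₐ = rₐ/rₚ
vₚ/vₐ = (8.539 × 10^11) / (9.731 × 10^10) = 8.77505

Final answer: vₚ/vₐ = 8.775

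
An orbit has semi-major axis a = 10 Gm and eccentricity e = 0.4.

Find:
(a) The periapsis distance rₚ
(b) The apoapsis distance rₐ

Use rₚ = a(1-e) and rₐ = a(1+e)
a = 10 Gm = 1 × 10^10 m
e = 0.4:  1 − e = 0.6,  1 + e = 1.4
(a) rₚ = a(1 − e) = 1 × 10^10 m × 0.6 = 6 × 10^9 m ≈ 6 Gm
(b) rₐ = a(1 + e) = 1 × 10^10 m × 1.4 = 1.4 × 10^10 m ≈ 14 Gm

Final answer:
(a) rₚ = 6 Gm
(b) rₐ = 14 Gm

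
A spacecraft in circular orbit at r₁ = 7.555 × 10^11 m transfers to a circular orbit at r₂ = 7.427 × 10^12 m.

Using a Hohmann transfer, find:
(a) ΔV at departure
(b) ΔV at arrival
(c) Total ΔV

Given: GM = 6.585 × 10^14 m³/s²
r₁ = 7.555 × 10^11 m
r₂ = 7.427 × 10^12 m
GM = 6.585 × 10^14 m³/s²
Transfer ellipse: a_t = (r₁ + r₂)/2 = 4.09125 × 10^12 m
Circular speed at r₁: v₁ = √(GM/r₁) = 29.523 m/s
Transfer speed at r₁ (periapsis): v₁ₜ = √(GM(2/r₁ − 1/a_t)) = 39.7777 m/s
(a) ΔV₁ = v₁ₜ − v₁ = 10.2547 m/s ≈ 10.25 m/s
Circular speed at r₂: v₂ = √(GM/r₂) = 9.4161 m/s
Transfer speed at r₂ (apoapsis): v₂ₜ = √(GM(2/r₂ − 1/a_t)) = 4.04632 m/s
(b) ΔV₂ = v₂ − v₂ₜ = 5.36978 m/s ≈ 5.37 m/s
(c) ΔV_total = ΔV₁ + ΔV₂ = 15.6244 m/s ≈ 15.62 m/s

Final answer:
(a) ΔV₁ = 10.25 m/s
(b) ΔV₂ = 5.37 m/s
(c) ΔV_total = 15.62 m/s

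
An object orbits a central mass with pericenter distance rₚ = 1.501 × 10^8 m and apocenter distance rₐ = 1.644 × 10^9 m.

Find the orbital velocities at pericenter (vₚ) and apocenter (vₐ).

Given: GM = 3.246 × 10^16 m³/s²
rₚ = 1.501 × 10^8 m
rₐ = 1.644 × 10^9 m
GM = 3.246 × 10^16 m³/s²
a = (rₚ + rₐ)/2 = 8.9705 × 10^8 m
Vis-viva: v² = GM (2/r − 1/a)
vₚ² = 3.246 × 10^16 × (1.33245 × 10^-8 − 1.11477 × 10^-9) = 3.96326 × 10^8 m²/s²
vₚ = 19907.9 m/s ≈ 19.91 km/s
vₐ² = 3.246 × 10^16 × (1.21655 × 10^-9 − 1.11477 × 10^-9) = 3.30378 × 10^6 m²/s²
vₐ = 1817.63 m/s ≈ 1.818 km/s

Final answer: vₚ = 19.91 km/s, vₐ = 1.818 km/s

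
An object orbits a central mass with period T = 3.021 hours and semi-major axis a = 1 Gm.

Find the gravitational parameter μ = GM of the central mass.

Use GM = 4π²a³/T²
T = 3.021 hours = 10875.6 s
a = 1 Gm = 1 × 10^9 m
a³ = 1 × 10^27 m³
T² = 1.18279 × 10^8 s²
GM = 4π² × (1 × 10^27) / (1.18279 × 10^8) = 3.33775 × 10^20 m³/s²
GM ≈ 3.338 × 10^20 m³/s²

Final answer: GM = 3.338 × 10^20 m³/s²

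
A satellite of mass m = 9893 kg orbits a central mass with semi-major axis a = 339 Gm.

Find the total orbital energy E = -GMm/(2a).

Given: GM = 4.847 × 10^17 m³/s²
a = 339 Gm = 3.39 × 10^11 m
GM = 4.847 × 10^17 m³/s²
2a = 6.78 × 10^11 m
GMm = 4.847 × 10^17 × 9893 = 4.79514 × 10^21 m³·kg/s²
E = −GMm/(2a) = -7.07247 × 10^9 J ≈ -7.072 GJ

Final answer: -7.072 GJ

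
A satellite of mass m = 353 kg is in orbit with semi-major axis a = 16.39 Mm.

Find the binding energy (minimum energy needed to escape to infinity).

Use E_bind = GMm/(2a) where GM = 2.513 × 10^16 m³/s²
a = 16.39 Mm = 1.639 × 10^7 m
GM = 2.513 × 10^16 m³/s²
m = 353 kg
GMm = 2.513 × 10^16 × 353 = 8.87089 × 10^18 m³·kg/s²
2a = 3.278 × 10^7 m
E_bind = GMm/(2a) = 2.70619 × 10^11 J ≈ 270.6 GJ

Final answer: 270.6 GJ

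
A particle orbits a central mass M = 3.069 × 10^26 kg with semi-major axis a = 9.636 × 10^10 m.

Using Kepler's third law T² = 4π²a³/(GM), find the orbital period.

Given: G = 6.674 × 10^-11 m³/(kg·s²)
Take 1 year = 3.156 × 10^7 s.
M = 3.069 × 10^26 kg
GM = G × M = 6.674 × 10^-11 × 3.069 × 10^26 = 2.04825 × 10^16 m³/s²
a = 9.636 × 10^10 m
a³ = 8.94727 × 10^32 m³
T = 2π √(a³/GM) = 2π √((8.94727 × 10^32) / (2.04825 × 10^16)) = 2π × 2.09004 × 10^8 s
T = 1.31321 × 10^9 s ≈ 41.61 years

Final answer: 41.61 years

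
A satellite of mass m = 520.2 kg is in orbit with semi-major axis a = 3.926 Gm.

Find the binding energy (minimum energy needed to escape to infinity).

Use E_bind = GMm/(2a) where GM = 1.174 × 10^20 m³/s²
a = 3.926 Gm = 3.926 × 10^9 m
GM = 1.174 × 10^20 m³/s²
m = 520.2 kg
GMm = 1.174 × 10^20 × 520.2 = 6.10715 × 10^22 m³·kg/s²
2a = 7.852 × 10^9 m
E_bind = GMm/(2a) = 7.77782 × 10^12 J ≈ 7.778 TJ

Final answer: 7.778 TJ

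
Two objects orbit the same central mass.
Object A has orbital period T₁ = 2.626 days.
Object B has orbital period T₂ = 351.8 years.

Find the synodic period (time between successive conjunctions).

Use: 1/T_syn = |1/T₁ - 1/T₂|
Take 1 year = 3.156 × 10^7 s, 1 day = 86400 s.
T₁ = 2.626 days = 226886 s
T₂ = 351.8 years = 1.11028 × 10^10 s
1/T₁ = 4.40749 × 10^-6 s⁻¹
1/T₂ = 9.00673 × 10^-11 s⁻¹
|1/T₁ − 1/T₂| = 4.4074 × 10^-6 s⁻¹
T_syn = 1 / |1/T₁ − 1/T₂| = 226891 s ≈ 2.626 days

Final answer: T_syn = 2.626 days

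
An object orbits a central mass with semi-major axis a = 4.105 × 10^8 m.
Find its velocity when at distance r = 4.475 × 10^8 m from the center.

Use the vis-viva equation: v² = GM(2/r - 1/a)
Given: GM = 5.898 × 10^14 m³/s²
a = 4.105 × 10^8 m
r = 4.475 × 10^8 m
GM = 5.898 × 10^14 m³/s²
2/r − 1/a = 4.46927 × 10^-9 − 2.43605 × 10^-9 = 2.03322 × 10^-9 m⁻¹
v² = GM (2/r − 1/a) = 1.19919 × 10^6 m²/s²
v = 1095.08 m/s ≈ 1.095 km/s

Final answer: 1.095 km/s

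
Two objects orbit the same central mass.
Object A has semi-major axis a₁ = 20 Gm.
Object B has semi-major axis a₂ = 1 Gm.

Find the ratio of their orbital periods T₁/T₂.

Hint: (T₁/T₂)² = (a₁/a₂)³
a₁ = 20 Gm = 2 × 10^10 m
a₂ = 1 Gm = 1 × 10^9 m
a₁/a₂ = 20
T₁/T₂ = (a₁/a₂)^(3/2) = (20)^1.5 = 89.4427

Final answer: T₁/T₂ = 89.44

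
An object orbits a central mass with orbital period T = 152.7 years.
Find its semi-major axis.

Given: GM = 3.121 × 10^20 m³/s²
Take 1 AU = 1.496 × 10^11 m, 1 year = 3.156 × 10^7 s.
T = 152.7 years = 4.81921 × 10^9 s
GM = 3.121 × 10^20 m³/s²
Kepler's third law: a³ = GM T² / (4π²)
T² = 2.32248 × 10^19 s²
a³ = (3.121 × 10^20) × (2.32248 × 10^19) / (4π²) = 1.83606 × 10^38 m³
a = (a³)^(1/3) = 5.68367 × 10^12 m ≈ 37.99 AU

Final answer: 37.99 AU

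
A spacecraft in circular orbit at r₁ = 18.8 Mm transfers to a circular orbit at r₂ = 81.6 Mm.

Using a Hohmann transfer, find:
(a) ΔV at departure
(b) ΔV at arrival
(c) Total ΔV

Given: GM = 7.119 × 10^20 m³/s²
r₁ = 18.8 Mm = 1.88 × 10^7 m
r₂ = 81.6 Mm = 8.16 × 10^7 m
GM = 7.119 × 10^20 m³/s²
Transfer ellipse: a_t = (r₁ + r₂)/2 = 5.02 × 10^7 m
Circular speed at r₁: v₁ = √(GM/r₁) = 6.15362 × 10^6 m/s
Transfer speed at r₁ (periapsis): v₁ₜ = √(GM(2/r₁ − 1/a_t)) = 7.84556 × 10^6 m/s
(a) ΔV₁ = v₁ₜ − v₁ = 1.69194 × 10^6 m/s ≈ 1692 km/s
Circular speed at r₂: v₂ = √(GM/r₂) = 2.95369 × 10^6 m/s
Transfer speed at r₂ (apoapsis): v₂ₜ = √(GM(2/r₂ − 1/a_t)) = 1.80755 × 10^6 m/s
(b) ΔV₂ = v₂ − v₂ₜ = 1.14613 × 10^6 m/s ≈ 1146 km/s
(c) ΔV_total = ΔV₁ + ΔV₂ = 2.83807 × 10^6 m/s ≈ 2838 km/s

Final answer:
(a) ΔV₁ = 1692 km/s
(b) ΔV₂ = 1146 km/s
(c) ΔV_total = 2838 km/s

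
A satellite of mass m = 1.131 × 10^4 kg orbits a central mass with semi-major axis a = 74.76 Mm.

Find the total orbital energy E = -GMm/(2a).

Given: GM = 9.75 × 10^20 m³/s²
a = 74.76 Mm = 7.476 × 10^7 m
GM = 9.75 × 10^20 m³/s²
2a = 1.4952 × 10^8 m
GMm = 9.75 × 10^20 × 11310 = 1.10273 × 10^25 m³·kg/s²
E = −GMm/(2a) = -7.3751 × 10^16 J ≈ -73.75 PJ

Final answer: -73.75 PJ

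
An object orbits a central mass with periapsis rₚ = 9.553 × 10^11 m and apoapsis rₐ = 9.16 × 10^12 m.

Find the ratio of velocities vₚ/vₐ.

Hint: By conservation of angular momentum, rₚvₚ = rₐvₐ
rₚ = 9.553 × 10^11 m
rₐ = 9.16 × 10^12 m
rₚvₚ = rₐvₐ  ⇒  vₚ/vₐ = rₐ/rₚ
vₚ/vₐ = (9.16 × 10^12) / (9.553 × 10^11) = 9.58861

Final answer: vₚ/vₐ = 9.589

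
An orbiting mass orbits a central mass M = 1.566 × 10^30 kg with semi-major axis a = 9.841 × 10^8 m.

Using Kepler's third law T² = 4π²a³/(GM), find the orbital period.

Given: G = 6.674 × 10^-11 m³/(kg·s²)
M = 1.566 × 10^30 kg
GM = G × M = 6.674 × 10^-11 × 1.566 × 10^30 = 1.04515 × 10^20 m³/s²
a = 9.841 × 10^8 m
a³ = 9.53054 × 10^26 m³
T = 2π √(a³/GM) = 2π √((9.53054 × 10^26) / (1.04515 × 10^20)) = 2π × 3019.74 s
T = 18973.6 s ≈ 5.27 hours

Final answer: 5.27 hours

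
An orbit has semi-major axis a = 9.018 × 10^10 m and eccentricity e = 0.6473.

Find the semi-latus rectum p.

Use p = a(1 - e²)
a = 9.018 × 10^10 m
e = 0.6473,  e² = 0.418997,  1 − e² = 0.581003
p = a(1 − e²) = 9.018 × 10^10 m × 0.581003 = 5.23948 × 10^10 m ≈ 5.239 × 10^10 m

Final answer: p = 5.239 × 10^10 m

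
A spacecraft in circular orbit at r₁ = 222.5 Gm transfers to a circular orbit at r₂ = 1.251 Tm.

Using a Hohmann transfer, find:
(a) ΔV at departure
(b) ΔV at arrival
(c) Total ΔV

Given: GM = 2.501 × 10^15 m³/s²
r₁ = 222.5 Gm = 2.225 × 10^11 m
r₂ = 1.251 Tm = 1.251 × 10^12 m
GM = 2.501 × 10^15 m³/s²
Transfer ellipse: a_t = (r₁ + r₂)/2 = 7.3675 × 10^11 m
Circular speed at r₁: v₁ = √(GM/r₁) = 106.021 m/s
Transfer speed at r₁ (periapsis): v₁ₜ = √(GM(2/r₁ − 1/a_t)) = 138.153 m/s
(a) ΔV₁ = v₁ₜ − v₁ = 32.132 m/s ≈ 32.13 m/s
Circular speed at r₂: v₂ = √(GM/r₂) = 44.7124 m/s
Transfer speed at r₂ (apoapsis): v₂ₜ = √(GM(2/r₂ − 1/a_t)) = 24.5716 m/s
(b) ΔV₂ = v₂ − v₂ₜ = 20.1408 m/s ≈ 20.14 m/s
(c) ΔV_total = ΔV₁ + ΔV₂ = 52.2729 m/s ≈ 52.27 m/s

Final answer:
(a) ΔV₁ = 32.13 m/s
(b) ΔV₂ = 20.14 m/s
(c) ΔV_total = 52.27 m/s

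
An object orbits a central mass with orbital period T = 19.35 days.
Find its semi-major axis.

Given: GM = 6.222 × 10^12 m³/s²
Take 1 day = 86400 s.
T = 19.35 days = 1.67184 × 10^6 s
GM = 6.222 × 10^12 m³/s²
Kepler's third law: a³ = GM T² / (4π²)
T² = 2.79505 × 10^12 s²
a³ = (6.222 × 10^12) × (2.79505 × 10^12) / (4π²) = 4.40514 × 10^23 m³
a = (a³)^(1/3) = 7.60887 × 10^7 m ≈ 76.09 Mm

Final answer: 76.09 Mm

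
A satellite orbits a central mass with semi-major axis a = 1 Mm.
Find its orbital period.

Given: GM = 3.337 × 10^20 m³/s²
a = 1 Mm = 1 × 10^6 m
GM = 3.337 × 10^20 m³/s²
a³ = 1 × 10^18 m³
T = 2π √(a³/GM) = 2π √((1 × 10^18) / (3.337 × 10^20)) = 2π × 0.0547422 s
T = 0.343955 s ≈ 0.344 seconds

Final answer: 0.344 seconds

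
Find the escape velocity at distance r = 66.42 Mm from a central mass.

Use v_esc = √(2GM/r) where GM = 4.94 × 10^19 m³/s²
r = 66.42 Mm = 6.642 × 10^7 m
GM = 4.94 × 10^19 m³/s²
2GM/r = 2 × (4.94 × 10^19) / (6.642 × 10^7) = 1.4875 × 10^12 m²/s²
v_esc = √(2GM/r) = 1.21963 × 10^6 m/s ≈ 1220 km/s

Final answer: 1220 km/s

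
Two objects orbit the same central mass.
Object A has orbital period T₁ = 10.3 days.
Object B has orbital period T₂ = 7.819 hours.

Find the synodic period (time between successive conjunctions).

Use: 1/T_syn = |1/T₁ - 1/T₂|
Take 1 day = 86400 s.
T₁ = 10.3 days = 889920 s
T₂ = 7.819 hours = 28148.4 s
1/T₁ = 1.1237 × 10^-6 s⁻¹
1/T₂ = 3.5526 × 10^-5 s⁻¹
|1/T₁ − 1/T₂| = 3.44023 × 10^-5 s⁻¹
T_syn = 1 / |1/T₁ − 1/T₂| = 29067.8 s ≈ 8.074 hours

Final answer: T_syn = 8.074 hours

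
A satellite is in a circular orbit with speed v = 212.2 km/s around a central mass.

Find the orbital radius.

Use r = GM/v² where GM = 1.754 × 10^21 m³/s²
v = 212.2 km/s = 212200 m/s
GM = 1.754 × 10^21 m³/s²
v² = 4.50288 × 10^10 m²/s²
r = GM/v² = (1.754 × 10^21) / (4.50288 × 10^10) = 3.89528 × 10^10 m ≈ 3.895 × 10^10 m

Final answer: 3.895 × 10^10 m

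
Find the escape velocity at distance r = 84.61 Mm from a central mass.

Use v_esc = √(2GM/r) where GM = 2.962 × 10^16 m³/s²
r = 84.61 Mm = 8.461 × 10^7 m
GM = 2.962 × 10^16 m³/s²
2GM/r = 2 × (2.962 × 10^16) / (8.461 × 10^7) = 7.00154 × 10^8 m²/s²
v_esc = √(2GM/r) = 26460.4 m/s ≈ 26.46 km/s

Final answer: 26.46 km/s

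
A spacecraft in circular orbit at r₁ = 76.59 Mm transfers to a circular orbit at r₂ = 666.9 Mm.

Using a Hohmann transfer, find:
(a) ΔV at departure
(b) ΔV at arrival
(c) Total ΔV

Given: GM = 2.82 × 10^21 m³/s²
r₁ = 76.59 Mm = 7.659 × 10^7 m
r₂ = 666.9 Mm = 6.669 × 10^8 m
GM = 2.82 × 10^21 m³/s²
Transfer ellipse: a_t = (r₁ + r₂)/2 = 3.71745 × 10^8 m
Circular speed at r₁: v₁ = √(GM/r₁) = 6.0679 × 10^6 m/s
Transfer speed at r₁ (periapsis): v₁ₜ = √(GM(2/r₁ − 1/a_t)) = 8.1273 × 10^6 m/s
(a) ΔV₁ = v₁ₜ − v₁ = 2.0594 × 10^6 m/s ≈ 2059 km/s
Circular speed at r₂: v₂ = √(GM/r₂) = 2.05634 × 10^6 m/s
Transfer speed at r₂ (apoapsis): v₂ₜ = √(GM(2/r₂ − 1/a_t)) = 933378 m/s
(b) ΔV₂ = v₂ − v₂ₜ = 1.12296 × 10^6 m/s ≈ 1123 km/s
(c) ΔV_total = ΔV₁ + ΔV₂ = 3.18236 × 10^6 m/s ≈ 3182 km/s

Final answer:
(a) ΔV₁ = 2059 km/s
(b) ΔV₂ = 1123 km/s
(c) ΔV_total = 3182 km/s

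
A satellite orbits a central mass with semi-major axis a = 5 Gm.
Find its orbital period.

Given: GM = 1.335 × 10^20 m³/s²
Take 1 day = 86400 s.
a = 5 Gm = 5 × 10^9 m
GM = 1.335 × 10^20 m³/s²
a³ = 1.25 × 10^29 m³
T = 2π √(a³/GM) = 2π √((1.25 × 10^29) / (1.335 × 10^20)) = 2π × 30599.5 s
T = 192262 s ≈ 2.225 days

Final answer: 2.225 days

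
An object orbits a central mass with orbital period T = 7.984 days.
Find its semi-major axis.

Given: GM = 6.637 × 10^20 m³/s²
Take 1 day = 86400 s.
T = 7.984 days = 689818 s
GM = 6.637 × 10^20 m³/s²
Kepler's third law: a³ = GM T² / (4π²)
T² = 4.75848 × 10^11 s²
a³ = (6.637 × 10^20) × (4.75848 × 10^11) / (4π²) = 7.99983 × 10^30 m³
a = (a³)^(1/3) = 1.99999 × 10^10 m ≈ 20 Gm

Final answer: 20 Gm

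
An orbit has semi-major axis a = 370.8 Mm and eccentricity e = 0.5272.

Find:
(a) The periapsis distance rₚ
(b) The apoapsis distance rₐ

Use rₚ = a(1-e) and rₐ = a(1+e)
a = 370.8 Mm = 3.708 × 10^8 m
e = 0.5272:  1 − e = 0.4728,  1 + e = 1.5272
(a) rₚ = a(1 − e) = 3.708 × 10^8 m × 0.4728 = 1.75314 × 10^8 m ≈ 175.3 Mm
(b) rₐ = a(1 + e) = 3.708 × 10^8 m × 1.5272 = 5.66286 × 10^8 m ≈ 566.3 Mm

Final answer:
(a) rₚ = 175.3 Mm
(b) rₐ = 566.3 Mm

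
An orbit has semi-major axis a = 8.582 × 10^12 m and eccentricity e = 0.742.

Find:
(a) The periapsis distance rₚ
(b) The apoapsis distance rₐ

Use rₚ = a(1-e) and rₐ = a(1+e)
a = 8.582 × 10^12 m
e = 0.742:  1 − e = 0.258,  1 + e = 1.742
(a) rₚ = a(1 − e) = 8.582 × 10^12 m × 0.258 = 2.21416 × 10^12 m ≈ 2.214 × 10^12 m
(b) rₐ = a(1 + e) = 8.582 × 10^12 m × 1.742 = 1.49498 × 10^13 m ≈ 1.495 × 10^13 m

Final answer:
(a) rₚ = 2.214 × 10^12 m
(b) rₐ = 1.495 × 10^13 m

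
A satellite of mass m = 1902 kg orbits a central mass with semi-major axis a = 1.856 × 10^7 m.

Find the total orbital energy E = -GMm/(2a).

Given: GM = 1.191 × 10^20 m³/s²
a = 1.856 × 10^7 m
GM = 1.191 × 10^20 m³/s²
2a = 3.712 × 10^7 m
GMm = 1.191 × 10^20 × 1902 = 2.26528 × 10^23 m³·kg/s²
E = −GMm/(2a) = -6.10259 × 10^15 J ≈ -6.103 PJ

Final answer: -6.103 PJ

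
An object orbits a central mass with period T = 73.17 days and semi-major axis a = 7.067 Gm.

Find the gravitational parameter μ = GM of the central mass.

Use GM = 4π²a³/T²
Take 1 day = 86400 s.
T = 73.17 days = 6.32189 × 10^6 s
a = 7.067 Gm = 7.067 × 10^9 m
a³ = 3.52944 × 10^29 m³
T² = 3.99663 × 10^13 s²
GM = 4π² × (3.52944 × 10^29) / (3.99663 × 10^13) = 3.48635 × 10^17 m³/s²
GM ≈ 3.486 × 10^17 m³/s²

Final answer: GM = 3.486 × 10^17 m³/s²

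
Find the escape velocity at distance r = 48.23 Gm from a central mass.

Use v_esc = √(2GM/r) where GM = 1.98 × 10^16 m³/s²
r = 48.23 Gm = 4.823 × 10^10 m
GM = 1.98 × 10^16 m³/s²
2GM/r = 2 × (1.98 × 10^16) / (4.823 × 10^10) = 821066 m²/s²
v_esc = √(2GM/r) = 906.127 m/s ≈ 906.1 m/s

Final answer: 906.1 m/s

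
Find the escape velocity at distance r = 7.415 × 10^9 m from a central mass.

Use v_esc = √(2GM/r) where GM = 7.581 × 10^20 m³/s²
r = 7.415 × 10^9 m
GM = 7.581 × 10^20 m³/s²
2GM/r = 2 × (7.581 × 10^20) / (7.415 × 10^9) = 2.04477 × 10^11 m²/s²
v_esc = √(2GM/r) = 452192 m/s ≈ 452.2 km/s

Final answer: 452.2 km/s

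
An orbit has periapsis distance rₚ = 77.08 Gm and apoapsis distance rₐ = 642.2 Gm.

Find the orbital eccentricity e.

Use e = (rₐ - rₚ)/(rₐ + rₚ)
rₚ = 77.08 Gm = 7.708 × 10^10 m
rₐ = 642.2 Gm = 6.422 × 10^11 m
rₐ − rₚ = 5.6512 × 10^11 m
rₐ + rₚ = 7.1928 × 10^11 m
e = (rₐ − rₚ)/(rₐ + rₚ) = 0.785675

Final answer: e = 0.7857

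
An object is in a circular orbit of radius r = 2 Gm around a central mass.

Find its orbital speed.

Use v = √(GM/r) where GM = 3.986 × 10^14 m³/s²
r = 2 Gm = 2 × 10^9 m
GM = 3.986 × 10^14 m³/s²
GM/r = (3.986 × 10^14) / (2 × 10^9) = 199300 m²/s²
v = √(GM/r) = 446.43 m/s ≈ 446.4 m/s

Final answer: 446.4 m/s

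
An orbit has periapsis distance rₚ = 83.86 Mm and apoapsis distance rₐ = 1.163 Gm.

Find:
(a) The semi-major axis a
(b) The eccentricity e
rₚ = 83.86 Mm = 8.386 × 10^7 m
rₐ = 1.163 Gm = 1.163 × 10^9 m
(a) a = (rₚ + rₐ)/2 = 6.2343 × 10^8 m ≈ 623.4 Mm
(b) e = (rₐ − rₚ)/(rₐ + rₚ) = (1.07914 × 10^9) / (1.24686 × 10^9) = 0.865486

Final answer:
(a) a = 623.4 Mm
(b) e = 0.8655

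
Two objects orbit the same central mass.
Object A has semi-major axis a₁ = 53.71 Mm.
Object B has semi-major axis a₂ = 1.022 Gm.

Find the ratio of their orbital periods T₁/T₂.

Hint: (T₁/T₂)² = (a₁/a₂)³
a₁ = 53.71 Mm = 5.371 × 10^7 m
a₂ = 1.022 Gm = 1.022 × 10^9 m
a₁/a₂ = 0.0525538
T₁/T₂ = (a₁/a₂)^(3/2) = (0.0525538)^1.5 = 0.0120478

Final answer: T₁/T₂ = 0.01205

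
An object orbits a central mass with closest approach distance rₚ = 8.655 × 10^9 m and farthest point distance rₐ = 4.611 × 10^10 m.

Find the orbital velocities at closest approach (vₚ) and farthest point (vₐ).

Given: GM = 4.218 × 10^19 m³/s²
rₚ = 8.655 × 10^9 m
rₐ = 4.611 × 10^10 m
GM = 4.218 × 10^19 m³/s²
a = (rₚ + rₐ)/2 = 2.73825 × 10^10 m
Vis-viva: v² = GM (2/r − 1/a)
vₚ² = 4.218 × 10^19 × (2.3108 × 10^-10 − 3.65197 × 10^-11) = 8.20657 × 10^9 m²/s²
vₚ = 90590.1 m/s ≈ 90.59 km/s
vₐ² = 4.218 × 10^19 × (4.33745 × 10^-11 − 3.65197 × 10^-11) = 2.89138 × 10^8 m²/s²
vₐ = 17004.1 m/s ≈ 17 km/s

Final answer: vₚ = 90.59 km/s, vₐ = 17 km/s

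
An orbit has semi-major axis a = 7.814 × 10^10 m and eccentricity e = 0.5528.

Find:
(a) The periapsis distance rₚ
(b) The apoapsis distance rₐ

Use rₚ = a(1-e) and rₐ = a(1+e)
a = 7.814 × 10^10 m
e = 0.5528:  1 − e = 0.4472,  1 + e = 1.5528
(a) rₚ = a(1 − e) = 7.814 × 10^10 m × 0.4472 = 3.49442 × 10^10 m ≈ 3.494 × 10^10 m
(b) rₐ = a(1 + e) = 7.814 × 10^10 m × 1.5528 = 1.21336 × 10^11 m ≈ 1.213 × 10^11 m

Final answer:
(a) rₚ = 3.494 × 10^10 m
(b) rₐ = 1.213 × 10^11 m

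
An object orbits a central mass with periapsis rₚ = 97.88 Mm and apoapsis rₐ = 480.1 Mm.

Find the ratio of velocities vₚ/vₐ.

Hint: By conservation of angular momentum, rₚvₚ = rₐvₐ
rₚ = 97.88 Mm = 9.788 × 10^7 m
rₐ = 480.1 Mm = 4.801 × 10^8 m
rₚvₚ = rₐvₐ  ⇒  vₚ/vₐ = rₐ/rₚ
vₚ/vₐ = (4.801 × 10^8) / (9.788 × 10^7) = 4.90499

Final answer: vₚ/vₐ = 4.905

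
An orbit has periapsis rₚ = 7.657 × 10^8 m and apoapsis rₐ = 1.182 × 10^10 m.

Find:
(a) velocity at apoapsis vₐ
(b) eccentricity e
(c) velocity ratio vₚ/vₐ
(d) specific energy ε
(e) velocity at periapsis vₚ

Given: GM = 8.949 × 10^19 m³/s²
rₚ = 7.657 × 10^8 m
rₐ = 1.182 × 10^10 m
GM = 8.949 × 10^19 m³/s²
a = (rₚ + rₐ)/2 = 6.29285 × 10^9 m
e = (rₐ − rₚ)/(rₐ + rₚ) = (1.10543 × 10^10) / (1.25857 × 10^10) = 0.878322
(a) vₐ² = GM (2/rₐ − 1/a) = 8.949 × 10^19 × (1.69205 × 10^-10 − 1.58911 × 10^-10) = 9.2123 × 10^8 m²/s²;  vₐ = 30351.8 m/s ≈ 30.35 km/s
(b) e = 0.878322 ≈ 0.8783
(c) vₚ/vₐ = rₐ/rₚ (angular momentum) = (1.182 × 10^10) / (7.657 × 10^8) = 15.4369 ≈ 15.44
(d) 2a = 1.25857 × 10^10 m;  ε = −GM/(2a) = -7.11045 × 10^9 J/kg ≈ -7.11 GJ/kg
(e) vₚ² = GM (2/rₚ − 1/a) = 8.949 × 10^19 × (2.61199 × 10^-9 − 1.58911 × 10^-10) = 2.19526 × 10^11 m²/s²;  vₚ = 468536 m/s ≈ 468.5 km/s

Final answer:
(a) velocity at apoapsis vₐ = 30.35 km/s
(b) eccentricity e = 0.8783
(c) velocity ratio vₚ/vₐ = 15.44
(d) specific energy ε = -7.11 GJ/kg
(e) velocity at periapsis vₚ = 468.5 km/s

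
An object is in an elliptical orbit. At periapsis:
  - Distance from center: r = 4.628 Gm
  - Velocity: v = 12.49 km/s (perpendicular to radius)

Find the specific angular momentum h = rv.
r = 4.628 Gm = 4.628 × 10^9 m
v = 12.49 km/s = 12490 m/s
h = rv = 4.628 × 10^9 × 12490 = 5.78037 × 10^13 m²/s ≈ 5.78 × 10^13 m²/s

Final answer: h = 5.78 × 10^13 m²/s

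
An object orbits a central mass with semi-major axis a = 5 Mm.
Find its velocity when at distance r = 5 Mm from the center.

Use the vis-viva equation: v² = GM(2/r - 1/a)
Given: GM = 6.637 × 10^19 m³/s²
a = 5 Mm = 5 × 10^6 m
r = 5 Mm = 5 × 10^6 m
GM = 6.637 × 10^19 m³/s²
2/r − 1/a = 4 × 10^-7 − 2 × 10^-7 = 2 × 10^-7 m⁻¹
v² = GM (2/r − 1/a) = 1.3274 × 10^13 m²/s²
v = 3.64335 × 10^6 m/s ≈ 3643 km/s

Final answer: 3643 km/s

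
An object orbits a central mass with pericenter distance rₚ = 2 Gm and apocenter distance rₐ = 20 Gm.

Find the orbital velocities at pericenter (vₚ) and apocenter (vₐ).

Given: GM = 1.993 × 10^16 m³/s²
rₚ = 2 Gm = 2 × 10^9 m
rₐ = 20 Gm = 2 × 10^10 m
GM = 1.993 × 10^16 m³/s²
a = (rₚ + rₐ)/2 = 1.1 × 10^10 m
Vis-viva: v² = GM (2/r − 1/a)
vₚ² = 1.993 × 10^16 × (1 × 10^-9 − 9.09091 × 10^-11) = 1.81182 × 10^7 m²/s²
vₚ = 4256.55 m/s ≈ 4.257 km/s
vₐ² = 1.993 × 10^16 × (1 × 10^-10 − 9.09091 × 10^-11) = 181182 m²/s²
vₐ = 425.655 m/s ≈ 425.7 m/s

Final answer: vₚ = 4.257 km/s, vₐ = 425.7 m/s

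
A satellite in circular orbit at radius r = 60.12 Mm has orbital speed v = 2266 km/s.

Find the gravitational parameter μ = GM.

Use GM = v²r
r = 60.12 Mm = 6.012 × 10^7 m
v = 2266 km/s = 2.266 × 10^6 m/s
v² = 5.13476 × 10^12 m²/s²
GM = v²r = 5.13476 × 10^12 × 6.012 × 10^7 = 3.08702 × 10^20 m³/s²
GM ≈ 3.087 × 10^20 m³/s²

Final answer: GM = 3.087 × 10^20 m³/s²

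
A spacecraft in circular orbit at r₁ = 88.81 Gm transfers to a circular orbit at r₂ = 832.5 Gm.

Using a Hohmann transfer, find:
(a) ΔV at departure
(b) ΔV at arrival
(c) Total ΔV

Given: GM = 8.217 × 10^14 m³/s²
r₁ = 88.81 Gm = 8.881 × 10^10 m
r₂ = 832.5 Gm = 8.325 × 10^11 m
GM = 8.217 × 10^14 m³/s²
Transfer ellipse: a_t = (r₁ + r₂)/2 = 4.60655 × 10^11 m
Circular speed at r₁: v₁ = √(GM/r₁) = 96.1891 m/s
Transfer speed at r₁ (periapsis): v₁ₜ = √(GM(2/r₁ − 1/a_t)) = 129.309 m/s
(a) ΔV₁ = v₁ₜ − v₁ = 33.1203 m/s ≈ 33.12 m/s
Circular speed at r₂: v₂ = √(GM/r₂) = 31.417 m/s
Transfer speed at r₂ (apoapsis): v₂ₜ = √(GM(2/r₂ − 1/a_t)) = 13.7946 m/s
(b) ΔV₂ = v₂ − v₂ₜ = 17.6224 m/s ≈ 17.62 m/s
(c) ΔV_total = ΔV₁ + ΔV₂ = 50.7427 m/s ≈ 50.74 m/s

Final answer:
(a) ΔV₁ = 33.12 m/s
(b) ΔV₂ = 17.62 m/s
(c) ΔV_total = 50.74 m/s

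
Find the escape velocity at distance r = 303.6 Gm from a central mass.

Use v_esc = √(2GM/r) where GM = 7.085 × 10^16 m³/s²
r = 303.6 Gm = 3.036 × 10^11 m
GM = 7.085 × 10^16 m³/s²
2GM/r = 2 × (7.085 × 10^16) / (3.036 × 10^11) = 466733 m²/s²
v_esc = √(2GM/r) = 683.178 m/s ≈ 683.2 m/s

Final answer: 683.2 m/s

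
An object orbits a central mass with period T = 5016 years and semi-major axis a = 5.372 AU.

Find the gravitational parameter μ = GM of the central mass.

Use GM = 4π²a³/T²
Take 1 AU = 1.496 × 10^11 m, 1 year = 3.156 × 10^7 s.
T = 5016 years = 1.58305 × 10^11 s
a = 5.372 AU = 8.03651 × 10^11 m
a³ = 5.19042 × 10^35 m³
T² = 2.50605 × 10^22 s²
GM = 4π² × (5.19042 × 10^35) / (2.50605 × 10^22) = 8.17661 × 10^14 m³/s²
GM ≈ 8.177 × 10^14 m³/s²

Final answer: GM = 8.177 × 10^14 m³/s²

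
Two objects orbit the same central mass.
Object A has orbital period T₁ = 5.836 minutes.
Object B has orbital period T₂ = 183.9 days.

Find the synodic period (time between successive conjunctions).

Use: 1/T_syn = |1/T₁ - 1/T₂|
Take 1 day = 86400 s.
T₁ = 5.836 minutes = 350.16 s
T₂ = 183.9 days = 1.5889 × 10^7 s
1/T₁ = 0.00285584 s⁻¹
1/T₂ = 6.29368 × 10^-8 s⁻¹
|1/T₁ − 1/T₂| = 0.00285577 s⁻¹
T_syn = 1 / |1/T₁ − 1/T₂| = 350.168 s ≈ 5.836 minutes

Final answer: T_syn = 5.836 minutes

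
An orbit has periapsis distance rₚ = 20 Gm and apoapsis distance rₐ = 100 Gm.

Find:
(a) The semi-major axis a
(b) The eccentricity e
rₚ = 20 Gm = 2 × 10^10 m
rₐ = 100 Gm = 1 × 10^11 m
(a) a = (rₚ + rₐ)/2 = 6 × 10^10 m ≈ 60 Gm
(b) e = (rₐ − rₚ)/(rₐ + rₚ) = (8 × 10^10) / (1.2 × 10^11) = 0.666667

Final answer:
(a) a = 60 Gm
(b) e = 0.6667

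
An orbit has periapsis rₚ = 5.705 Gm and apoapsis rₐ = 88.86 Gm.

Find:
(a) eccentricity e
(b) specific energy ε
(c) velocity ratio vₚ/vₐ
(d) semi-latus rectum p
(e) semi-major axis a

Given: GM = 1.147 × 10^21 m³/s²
rₚ = 5.705 Gm = 5.705 × 10^9 m
rₐ = 88.86 Gm = 8.886 × 10^10 m
GM = 1.147 × 10^21 m³/s²
a = (rₚ + rₐ)/2 = 4.72825 × 10^10 m
e = (rₐ − rₚ)/(rₐ + rₚ) = (8.3155 × 10^10) / (9.4565 × 10^10) = 0.879342
(a) e = 0.879342 ≈ 0.8793
(b) 2a = 9.4565 × 10^10 m;  ε = −GM/(2a) = -1.21292 × 10^10 J/kg ≈ -12.13 GJ/kg
(c) vₚ/vₐ = rₐ/rₚ (angular momentum) = (8.886 × 10^10) / (5.705 × 10^9) = 15.5758 ≈ 15.58
(d) 1 − e² = 0.226757;  p = a(1 − e²) = 4.72825 × 10^10 × 0.226757 = 1.07216 × 10^10 m ≈ 10.72 Gm
(e) a = 4.72825 × 10^10 m ≈ 47.28 Gm

Final answer:
(a) eccentricity e = 0.8793
(b) specific energy ε = -12.13 GJ/kg
(c) velocity ratio vₚ/vₐ = 15.58
(d) semi-latus rectum p = 10.72 Gm
(e) semi-major axis a = 47.28 Gm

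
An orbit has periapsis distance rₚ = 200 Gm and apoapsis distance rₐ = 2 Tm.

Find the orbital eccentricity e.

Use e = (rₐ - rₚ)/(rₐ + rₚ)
rₚ = 200 Gm = 2 × 10^11 m
rₐ = 2 Tm = 2 × 10^12 m
rₐ − rₚ = 1.8 × 10^12 m
rₐ + rₚ = 2.2 × 10^12 m
e = (rₐ − rₚ)/(rₐ + rₚ) = 0.818182

Final answer: e = 0.8182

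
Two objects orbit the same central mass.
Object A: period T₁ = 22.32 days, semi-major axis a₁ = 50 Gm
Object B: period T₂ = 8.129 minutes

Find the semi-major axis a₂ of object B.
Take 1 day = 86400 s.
T₁ = 22.32 days = 1.92845 × 10^6 s
T₂ = 8.129 minutes = 487.74 s
a₁ = 50 Gm = 5 × 10^10 m
Kepler's third law: (T₂/T₁)² = (a₂/a₁)³  ⇒  a₂ = a₁ (T₂/T₁)^(2/3)
T₂/T₁ = 0.000252918
(T₂/T₁)^(2/3) = 0.00399933
a₂ = 5 × 10^10 m × 0.00399933 = 1.99966 × 10^8 m ≈ 200 Mm

Final answer: a₂ = 200 Mm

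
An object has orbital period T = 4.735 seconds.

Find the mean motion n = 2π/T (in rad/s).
T = 4.735 seconds
n = 2π / 4.735 s = 1.32697 rad/s ≈ 1.327 rad/s

Final answer: n = 1.327 rad/s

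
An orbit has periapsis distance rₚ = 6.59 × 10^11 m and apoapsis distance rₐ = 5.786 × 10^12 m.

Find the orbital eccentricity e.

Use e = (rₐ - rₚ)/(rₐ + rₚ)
rₚ = 6.59 × 10^11 m
rₐ = 5.786 × 10^12 m
rₐ − rₚ = 5.127 × 10^12 m
rₐ + rₚ = 6.445 × 10^12 m
e = (rₐ − rₚ)/(rₐ + rₚ) = 0.7955

Final answer: e = 0.7955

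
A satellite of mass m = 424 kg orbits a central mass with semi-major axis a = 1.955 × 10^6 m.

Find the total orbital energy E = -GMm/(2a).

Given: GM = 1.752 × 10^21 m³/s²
a = 1.955 × 10^6 m
GM = 1.752 × 10^21 m³/s²
2a = 3.91 × 10^6 m
GMm = 1.752 × 10^21 × 424 = 7.42848 × 10^23 m³·kg/s²
E = −GMm/(2a) = -1.89987 × 10^17 J ≈ -190 PJ

Final answer: -190 PJ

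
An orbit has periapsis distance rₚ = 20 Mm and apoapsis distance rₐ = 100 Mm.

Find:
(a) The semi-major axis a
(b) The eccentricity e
rₚ = 20 Mm = 2 × 10^7 m
rₐ = 100 Mm = 1 × 10^8 m
(a) a = (rₚ + rₐ)/2 = 6 × 10^7 m ≈ 60 Mm
(b) e = (rₐ − rₚ)/(rₐ + rₚ) = (8 × 10^7) / (1.2 × 10^8) = 0.666667

Final answer:
(a) a = 60 Mm
(b) e = 0.6667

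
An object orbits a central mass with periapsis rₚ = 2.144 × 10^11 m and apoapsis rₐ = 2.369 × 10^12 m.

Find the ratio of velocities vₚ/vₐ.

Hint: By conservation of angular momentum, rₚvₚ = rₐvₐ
rₚ = 2.144 × 10^11 m
rₐ = 2.369 × 10^12 m
rₚvₚ = rₐvₐ  ⇒  vₚ/vₐ = rₐ/rₚ
vₚ/vₐ = (2.369 × 10^12) / (2.144 × 10^11) = 11.0494

Final answer: vₚ/vₐ = 11.05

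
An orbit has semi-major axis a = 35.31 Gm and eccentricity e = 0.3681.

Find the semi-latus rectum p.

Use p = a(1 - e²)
a = 35.31 Gm = 3.531 × 10^10 m
e = 0.3681,  e² = 0.135498,  1 − e² = 0.864502
p = a(1 − e²) = 3.531 × 10^10 m × 0.864502 = 3.05256 × 10^10 m ≈ 30.53 Gm

Final answer: p = 30.53 Gm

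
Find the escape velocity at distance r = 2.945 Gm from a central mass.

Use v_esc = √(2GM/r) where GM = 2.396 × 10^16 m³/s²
r = 2.945 Gm = 2.945 × 10^9 m
GM = 2.396 × 10^16 m³/s²
2GM/r = 2 × (2.396 × 10^16) / (2.945 × 10^9) = 1.62716 × 10^7 m²/s²
v_esc = √(2GM/r) = 4033.81 m/s ≈ 4.034 km/s

Final answer: 4.034 km/s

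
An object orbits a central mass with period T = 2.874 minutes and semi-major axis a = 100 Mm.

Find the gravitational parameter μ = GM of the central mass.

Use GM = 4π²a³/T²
T = 2.874 minutes = 172.44 s
a = 100 Mm = 1 × 10^8 m
a³ = 1 × 10^24 m³
T² = 29735.6 s²
GM = 4π² × (1 × 10^24) / 29735.6 = 1.32765 × 10^21 m³/s²
GM ≈ 1.328 × 10^21 m³/s²

Final answer: GM = 1.328 × 10^21 m³/s²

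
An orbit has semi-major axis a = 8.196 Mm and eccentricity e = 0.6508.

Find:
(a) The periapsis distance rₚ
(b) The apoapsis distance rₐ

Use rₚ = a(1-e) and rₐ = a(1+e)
a = 8.196 Mm = 8.196 × 10^6 m
e = 0.6508:  1 − e = 0.3492,  1 + e = 1.6508
(a) rₚ = a(1 − e) = 8.196 × 10^6 m × 0.3492 = 2.86204 × 10^6 m ≈ 2.862 Mm
(b) rₐ = a(1 + e) = 8.196 × 10^6 m × 1.6508 = 1.353 × 10^7 m ≈ 13.53 Mm

Final answer:
(a) rₚ = 2.862 Mm
(b) rₐ = 13.53 Mm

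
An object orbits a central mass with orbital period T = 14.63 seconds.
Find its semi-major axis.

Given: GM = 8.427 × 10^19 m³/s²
T = 14.63 seconds
GM = 8.427 × 10^19 m³/s²
Kepler's third law: a³ = GM T² / (4π²)
T² = 214.037 s²
a³ = (8.427 × 10^19) × 214.037 / (4π²) = 4.5688 × 10^20 m³
a = (a³)^(1/3) = 7.70195 × 10^6 m ≈ 7.702 × 10^6 m

Final answer: 7.702 × 10^6 m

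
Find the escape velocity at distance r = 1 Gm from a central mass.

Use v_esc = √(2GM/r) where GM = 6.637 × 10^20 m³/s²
r = 1 Gm = 1 × 10^9 m
GM = 6.637 × 10^20 m³/s²
2GM/r = 2 × (6.637 × 10^20) / (1 × 10^9) = 1.3274 × 10^12 m²/s²
v_esc = √(2GM/r) = 1.15213 × 10^6 m/s ≈ 1152 km/s

Final answer: 1152 km/s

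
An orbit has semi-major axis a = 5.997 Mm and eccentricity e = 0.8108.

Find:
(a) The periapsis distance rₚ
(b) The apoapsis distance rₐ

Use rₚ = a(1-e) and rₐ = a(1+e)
a = 5.997 Mm = 5.997 × 10^6 m
e = 0.8108:  1 − e = 0.1892,  1 + e = 1.8108
(a) rₚ = a(1 − e) = 5.997 × 10^6 m × 0.1892 = 1.13463 × 10^6 m ≈ 1.135 Mm
(b) rₐ = a(1 + e) = 5.997 × 10^6 m × 1.8108 = 1.08594 × 10^7 m ≈ 10.86 Mm

Final answer:
(a) rₚ = 1.135 Mm
(b) rₐ = 10.86 Mm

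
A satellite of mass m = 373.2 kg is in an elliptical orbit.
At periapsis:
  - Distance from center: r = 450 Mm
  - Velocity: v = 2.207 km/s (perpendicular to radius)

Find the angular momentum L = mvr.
r = 450 Mm = 4.5 × 10^8 m
v = 2.207 km/s = 2207 m/s
vr = 2207 × 4.5 × 10^8 = 9.9315 × 10^11 m²/s
L = m × vr = 373.2 × 9.9315 × 10^11 = 3.70644 × 10^14 kg·m²/s ≈ 3.706 × 10^14 kg·m²/s

Final answer: L = 3.706 × 10^14 kg·m²/s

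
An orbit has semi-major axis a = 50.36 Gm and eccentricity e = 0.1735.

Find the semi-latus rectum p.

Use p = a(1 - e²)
a = 50.36 Gm = 5.036 × 10^10 m
e = 0.1735,  e² = 0.0301022,  1 − e² = 0.969898
p = a(1 − e²) = 5.036 × 10^10 m × 0.969898 = 4.88441 × 10^10 m ≈ 48.84 Gm

Final answer: p = 48.84 Gm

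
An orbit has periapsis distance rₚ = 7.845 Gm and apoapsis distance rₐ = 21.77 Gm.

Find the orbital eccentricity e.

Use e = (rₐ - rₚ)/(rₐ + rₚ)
rₚ = 7.845 Gm = 7.845 × 10^9 m
rₐ = 21.77 Gm = 2.177 × 10^10 m
rₐ − rₚ = 1.3925 × 10^10 m
rₐ + rₚ = 2.9615 × 10^10 m
e = (rₐ − rₚ)/(rₐ + rₚ) = 0.470201

Final answer: e = 0.4702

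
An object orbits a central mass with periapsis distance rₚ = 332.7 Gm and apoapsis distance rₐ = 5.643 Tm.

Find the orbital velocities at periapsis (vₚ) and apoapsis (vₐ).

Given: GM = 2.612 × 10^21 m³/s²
rₚ = 332.7 Gm = 3.327 × 10^11 m
rₐ = 5.643 Tm = 5.643 × 10^12 m
GM = 2.612 × 10^21 m³/s²
a = (rₚ + rₐ)/2 = 2.98785 × 10^12 m
Vis-viva: v² = GM (2/r − 1/a)
vₚ² = 2.612 × 10^21 × (6.01142 × 10^-12 − 3.34689 × 10^-13) = 1.48276 × 10^10 m²/s²
vₚ = 121769 m/s ≈ 121.8 km/s
vₐ² = 2.612 × 10^21 × (3.54421 × 10^-13 − 3.34689 × 10^-13) = 5.15415 × 10^7 m²/s²
vₐ = 7179.24 m/s ≈ 7.179 km/s

Final answer: vₚ = 121.8 km/s, vₐ = 7.179 km/s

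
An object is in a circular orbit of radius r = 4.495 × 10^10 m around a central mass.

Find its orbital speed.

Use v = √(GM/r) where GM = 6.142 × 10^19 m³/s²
r = 4.495 × 10^10 m
GM = 6.142 × 10^19 m³/s²
GM/r = (6.142 × 10^19) / (4.495 × 10^10) = 1.36641 × 10^9 m²/s²
v = √(GM/r) = 36964.9 m/s ≈ 36.96 km/s

Final answer: 36.96 km/s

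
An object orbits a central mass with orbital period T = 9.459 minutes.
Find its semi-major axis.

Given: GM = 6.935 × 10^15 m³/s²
T = 9.459 minutes = 567.54 s
GM = 6.935 × 10^15 m³/s²
Kepler's third law: a³ = GM T² / (4π²)
T² = 322102 s²
a³ = (6.935 × 10^15) × 322102 / (4π²) = 5.65822 × 10^19 m³
a = (a³)^(1/3) = 3.83907 × 10^6 m ≈ 3.839 × 10^6 m

Final answer: 3.839 × 10^6 m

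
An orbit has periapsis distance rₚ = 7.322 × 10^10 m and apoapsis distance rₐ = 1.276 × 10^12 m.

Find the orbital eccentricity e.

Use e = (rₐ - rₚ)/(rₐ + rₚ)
rₚ = 7.322 × 10^10 m
rₐ = 1.276 × 10^12 m
rₐ − rₚ = 1.20278 × 10^12 m
rₐ + rₚ = 1.34922 × 10^12 m
e = (rₐ − rₚ)/(rₐ + rₚ) = 0.891463

Final answer: e = 0.8915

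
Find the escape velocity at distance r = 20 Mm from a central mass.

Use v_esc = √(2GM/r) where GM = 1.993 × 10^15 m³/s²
r = 20 Mm = 2 × 10^7 m
GM = 1.993 × 10^15 m³/s²
2GM/r = 2 × (1.993 × 10^15) / (2 × 10^7) = 1.993 × 10^8 m²/s²
v_esc = √(2GM/r) = 14117.4 m/s ≈ 14.12 km/s

Final answer: 14.12 km/s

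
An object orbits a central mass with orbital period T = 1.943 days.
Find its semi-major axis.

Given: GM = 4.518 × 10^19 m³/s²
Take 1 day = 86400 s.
T = 1.943 days = 167875 s
GM = 4.518 × 10^19 m³/s²
Kepler's third law: a³ = GM T² / (4π²)
T² = 2.81821 × 10^10 s²
a³ = (4.518 × 10^19) × (2.81821 × 10^10) / (4π²) = 3.22522 × 10^28 m³
a = (a³)^(1/3) = 3.18312 × 10^9 m ≈ 3.183 Gm

Final answer: 3.183 Gm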